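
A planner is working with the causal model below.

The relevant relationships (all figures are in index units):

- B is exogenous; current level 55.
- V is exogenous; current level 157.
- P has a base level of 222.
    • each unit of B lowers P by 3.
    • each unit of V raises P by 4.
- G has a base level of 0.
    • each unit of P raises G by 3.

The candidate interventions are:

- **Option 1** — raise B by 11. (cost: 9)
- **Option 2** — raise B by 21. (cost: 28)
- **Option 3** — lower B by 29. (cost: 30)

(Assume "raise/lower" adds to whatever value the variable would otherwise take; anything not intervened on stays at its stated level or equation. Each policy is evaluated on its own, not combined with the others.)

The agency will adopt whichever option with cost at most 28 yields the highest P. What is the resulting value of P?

Option 1 (B + 11):
  B = 55 + 11 = 66
  V = 157
  P = 222 − 3·66 + 4·157 = 652
Option 2 (B + 21):
  B = 55 + 21 = 76
  V = 157
  P = 222 − 3·76 + 4·157 = 622
Comparing — Option 1: P=652, Option 2: P=622. Highest is 652 (Option 1).

652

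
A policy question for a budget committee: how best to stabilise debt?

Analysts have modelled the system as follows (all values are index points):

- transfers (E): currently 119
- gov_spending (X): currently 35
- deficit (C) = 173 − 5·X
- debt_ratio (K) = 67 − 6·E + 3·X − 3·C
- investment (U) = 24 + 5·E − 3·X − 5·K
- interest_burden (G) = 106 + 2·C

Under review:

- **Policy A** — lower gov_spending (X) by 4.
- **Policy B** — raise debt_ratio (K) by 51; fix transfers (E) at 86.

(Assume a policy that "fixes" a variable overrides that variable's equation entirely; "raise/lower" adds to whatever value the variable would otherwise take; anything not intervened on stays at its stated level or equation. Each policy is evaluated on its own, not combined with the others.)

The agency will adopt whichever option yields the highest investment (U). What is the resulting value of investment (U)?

Policy A (X − 4):
  E = 119
  X = 35 − 4 = 31
  C = 173 − 5·31 = 18
  K = 67 − 6·119 + 3·31 − 3·18 = -608
  U = 24 + 5·119 − 3·31 − 5·(-608) = 3566
Policy B (K + 51, E := 86):
  E = 86
  X = 35
  C = 173 − 5·35 = -2
  K = 67 − 6·86 + 3·35 − 3·(-2) (+51 from intervention) = -287
  U = 24 + 5·86 − 3·35 − 5·(-287) = 1784
Comparing — Policy A: U=3566, Policy B: U=1784. Highest is 3566 (Policy A).

3566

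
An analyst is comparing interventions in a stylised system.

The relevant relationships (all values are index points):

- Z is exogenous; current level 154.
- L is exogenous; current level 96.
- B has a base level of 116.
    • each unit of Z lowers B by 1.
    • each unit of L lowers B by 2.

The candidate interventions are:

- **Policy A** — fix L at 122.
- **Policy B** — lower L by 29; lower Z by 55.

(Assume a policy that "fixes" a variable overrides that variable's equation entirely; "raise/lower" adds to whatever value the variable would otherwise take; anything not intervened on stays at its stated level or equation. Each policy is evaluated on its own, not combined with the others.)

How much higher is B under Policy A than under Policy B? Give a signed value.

Policy A (L := 122):
  Z = 154
  L = 122
  B = 116 − 154 − 2·122 = -282
Policy B (L − 29, Z − 55):
  Z = 154 − 55 = 99
  L = 96 − 29 = 67
  B = 116 − 99 − 2·67 = -117
B: -282 − (-117) = -165

-165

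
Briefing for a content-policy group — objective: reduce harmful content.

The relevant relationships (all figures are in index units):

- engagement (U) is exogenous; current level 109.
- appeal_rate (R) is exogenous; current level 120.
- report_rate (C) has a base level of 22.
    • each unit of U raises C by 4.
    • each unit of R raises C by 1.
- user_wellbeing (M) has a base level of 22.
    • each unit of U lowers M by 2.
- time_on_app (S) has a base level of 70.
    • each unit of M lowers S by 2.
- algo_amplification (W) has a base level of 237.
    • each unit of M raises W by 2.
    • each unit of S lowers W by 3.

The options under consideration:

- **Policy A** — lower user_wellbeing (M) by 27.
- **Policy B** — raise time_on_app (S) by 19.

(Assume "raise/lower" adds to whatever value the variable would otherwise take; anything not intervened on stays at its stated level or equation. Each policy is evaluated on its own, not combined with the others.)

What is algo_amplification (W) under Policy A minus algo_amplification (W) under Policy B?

Policy A (M − 27):
  U = 109
  M = 22 − 2·109 (−27 from intervention) = -223
  S = 70 − 2·(-223) = 516
  W = 237 + 2·(-223) − 3·516 = -1757
Policy B (S + 19):
  U = 109
  M = 22 − 2·109 = -196
  S = 70 − 2·(-196) (+19 from intervention) = 481
  W = 237 + 2·(-196) − 3·481 = -1598
W: -1757 − (-1598) = -159

-159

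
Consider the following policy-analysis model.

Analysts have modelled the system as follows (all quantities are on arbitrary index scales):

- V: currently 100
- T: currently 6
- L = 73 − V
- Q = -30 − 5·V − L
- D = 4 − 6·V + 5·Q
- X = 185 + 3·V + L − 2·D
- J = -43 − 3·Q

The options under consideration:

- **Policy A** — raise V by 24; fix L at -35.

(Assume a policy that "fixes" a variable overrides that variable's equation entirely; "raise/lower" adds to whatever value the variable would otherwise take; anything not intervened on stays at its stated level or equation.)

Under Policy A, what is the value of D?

Policy A (V + 24, L := -35):
  V = 100 + 24 = 124
  L = -35
  Q = -30 − 5·124 − (-35) = -615
  D = 4 − 6·124 + 5·(-615) = -3815

-3815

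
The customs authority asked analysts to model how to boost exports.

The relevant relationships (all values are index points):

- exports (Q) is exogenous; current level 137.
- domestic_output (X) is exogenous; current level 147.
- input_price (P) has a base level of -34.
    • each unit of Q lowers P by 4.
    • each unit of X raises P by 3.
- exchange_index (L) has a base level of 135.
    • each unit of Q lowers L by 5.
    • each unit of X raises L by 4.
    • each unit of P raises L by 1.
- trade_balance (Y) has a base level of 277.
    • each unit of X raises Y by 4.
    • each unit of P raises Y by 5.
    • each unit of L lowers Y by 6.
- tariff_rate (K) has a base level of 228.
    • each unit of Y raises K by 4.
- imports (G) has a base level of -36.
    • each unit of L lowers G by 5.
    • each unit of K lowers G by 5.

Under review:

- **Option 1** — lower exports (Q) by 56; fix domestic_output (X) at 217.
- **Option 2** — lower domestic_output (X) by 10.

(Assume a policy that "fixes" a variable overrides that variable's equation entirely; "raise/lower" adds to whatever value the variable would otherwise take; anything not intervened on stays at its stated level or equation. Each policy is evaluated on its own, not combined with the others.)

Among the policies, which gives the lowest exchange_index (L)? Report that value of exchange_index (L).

-173

Option 1 (Q − 56, X := 217):
  Q = 137 − 56 = 81
  X = 217
  P = -34 − 4·81 + 3·217 = 293
  L = 135 − 5·81 + 4·217 + 293 = 891
Option 2 (X − 10):
  Q = 137
  X = 147 − 10 = 137
  P = -34 − 4·137 + 3·137 = -171
  L = 135 − 5·137 + 4·137 + (-171) = -173
Comparing — Option 1: L=891, Option 2: L=-173. Lowest is -173 (Option 2).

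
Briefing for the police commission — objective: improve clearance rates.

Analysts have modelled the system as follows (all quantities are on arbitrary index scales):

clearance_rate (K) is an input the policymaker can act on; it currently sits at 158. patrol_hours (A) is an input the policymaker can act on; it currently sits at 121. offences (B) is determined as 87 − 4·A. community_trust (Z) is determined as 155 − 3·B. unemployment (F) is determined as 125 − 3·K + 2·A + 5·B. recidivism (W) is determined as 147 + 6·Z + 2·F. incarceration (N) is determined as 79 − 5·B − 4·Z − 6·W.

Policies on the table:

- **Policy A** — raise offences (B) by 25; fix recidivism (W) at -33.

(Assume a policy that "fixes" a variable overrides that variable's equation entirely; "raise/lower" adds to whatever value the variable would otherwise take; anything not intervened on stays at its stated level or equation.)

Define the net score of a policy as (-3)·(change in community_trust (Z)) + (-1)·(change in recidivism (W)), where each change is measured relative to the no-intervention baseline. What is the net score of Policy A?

Baseline:
  K = 158
  A = 121
  B = 87 − 4·121 = -397
  Z = 155 − 3·(-397) = 1346
  F = 125 − 3·158 + 2·121 + 5·(-397) = -2092
  W = 147 + 6·1346 + 2·(-2092) = 4039
Policy A (B + 25, W := -33):
  K = 158
  A = 121
  B = 87 − 4·121 (+25 from intervention) = -372
  Z = 155 − 3·(-372) = 1271
  F = 125 − 3·158 + 2·121 + 5·(-372) = -1967
  W = -33
ΔZ = 1271 − 1346 = -75; ΔW = -33 − 4039 = -4072
Score = (-3)·(-75) + (-1)·(-4072) = 4297

4297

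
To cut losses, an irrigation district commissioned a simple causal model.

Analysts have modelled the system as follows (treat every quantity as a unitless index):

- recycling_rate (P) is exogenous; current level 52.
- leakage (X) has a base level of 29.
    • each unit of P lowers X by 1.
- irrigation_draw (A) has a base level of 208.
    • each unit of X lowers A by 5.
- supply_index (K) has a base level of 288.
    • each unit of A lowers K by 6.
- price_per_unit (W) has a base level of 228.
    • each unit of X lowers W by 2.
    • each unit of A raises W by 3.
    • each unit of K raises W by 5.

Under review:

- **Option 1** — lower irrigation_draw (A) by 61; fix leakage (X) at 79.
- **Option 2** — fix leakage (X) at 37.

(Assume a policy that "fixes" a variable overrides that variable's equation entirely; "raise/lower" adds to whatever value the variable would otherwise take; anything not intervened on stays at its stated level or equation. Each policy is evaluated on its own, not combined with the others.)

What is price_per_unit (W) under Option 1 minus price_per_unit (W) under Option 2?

7233

Option 1 (A − 61, X := 79):
  P = 52
  X = 79
  A = 208 − 5·79 (−61 from intervention) = -248
  K = 288 − 6·(-248) = 1776
  W = 228 − 2·79 + 3·(-248) + 5·1776 = 8206
Option 2 (X := 37):
  P = 52
  X = 37
  A = 208 − 5·37 = 23
  K = 288 − 6·23 = 150
  W = 228 − 2·37 + 3·23 + 5·150 = 973
W: 8206 − 973 = 7233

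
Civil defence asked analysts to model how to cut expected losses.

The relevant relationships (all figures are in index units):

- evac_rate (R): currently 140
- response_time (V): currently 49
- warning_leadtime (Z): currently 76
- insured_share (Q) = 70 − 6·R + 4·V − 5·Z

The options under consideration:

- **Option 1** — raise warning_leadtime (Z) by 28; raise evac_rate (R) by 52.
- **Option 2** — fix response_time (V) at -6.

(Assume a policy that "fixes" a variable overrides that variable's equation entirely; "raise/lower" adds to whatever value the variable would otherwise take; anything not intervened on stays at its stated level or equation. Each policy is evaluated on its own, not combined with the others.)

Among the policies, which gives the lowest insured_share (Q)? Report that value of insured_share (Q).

Option 1 (Z + 28, R + 52):
  R = 140 + 52 = 192
  V = 49
  Z = 76 + 28 = 104
  Q = 70 − 6·192 + 4·49 − 5·104 = -1406
Option 2 (V := -6):
  R = 140
  V = -6
  Z = 76
  Q = 70 − 6·140 + 4·(-6) − 5·76 = -1174
Comparing — Option 1: Q=-1406, Option 2: Q=-1174. Lowest is -1406 (Option 1).

-1406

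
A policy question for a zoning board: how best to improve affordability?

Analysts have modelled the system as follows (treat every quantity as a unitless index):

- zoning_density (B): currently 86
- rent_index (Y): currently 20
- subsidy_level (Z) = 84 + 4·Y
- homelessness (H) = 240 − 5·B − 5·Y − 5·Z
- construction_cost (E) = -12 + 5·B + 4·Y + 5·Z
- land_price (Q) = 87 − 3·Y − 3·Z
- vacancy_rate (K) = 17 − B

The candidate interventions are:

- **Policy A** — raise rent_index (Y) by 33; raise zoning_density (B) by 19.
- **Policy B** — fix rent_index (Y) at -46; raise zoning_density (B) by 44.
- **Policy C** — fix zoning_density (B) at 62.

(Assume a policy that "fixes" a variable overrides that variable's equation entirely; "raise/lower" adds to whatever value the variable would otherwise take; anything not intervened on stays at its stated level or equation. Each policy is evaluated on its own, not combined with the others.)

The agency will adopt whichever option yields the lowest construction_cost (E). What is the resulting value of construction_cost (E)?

-46

Policy A (Y + 33, B + 19):
  B = 86 + 19 = 105
  Y = 20 + 33 = 53
  Z = 84 + 4·53 = 296
  E = -12 + 5·105 + 4·53 + 5·296 = 2205
Policy B (Y := -46, B + 44):
  B = 86 + 44 = 130
  Y = -46
  Z = 84 + 4·(-46) = -100
  E = -12 + 5·130 + 4·(-46) + 5·(-100) = -46
Policy C (B := 62):
  B = 62
  Y = 20
  Z = 84 + 4·20 = 164
  E = -12 + 5·62 + 4·20 + 5·164 = 1198
Comparing — Policy A: E=2205, Policy B: E=-46, Policy C: E=1198. Lowest is -46 (Policy B).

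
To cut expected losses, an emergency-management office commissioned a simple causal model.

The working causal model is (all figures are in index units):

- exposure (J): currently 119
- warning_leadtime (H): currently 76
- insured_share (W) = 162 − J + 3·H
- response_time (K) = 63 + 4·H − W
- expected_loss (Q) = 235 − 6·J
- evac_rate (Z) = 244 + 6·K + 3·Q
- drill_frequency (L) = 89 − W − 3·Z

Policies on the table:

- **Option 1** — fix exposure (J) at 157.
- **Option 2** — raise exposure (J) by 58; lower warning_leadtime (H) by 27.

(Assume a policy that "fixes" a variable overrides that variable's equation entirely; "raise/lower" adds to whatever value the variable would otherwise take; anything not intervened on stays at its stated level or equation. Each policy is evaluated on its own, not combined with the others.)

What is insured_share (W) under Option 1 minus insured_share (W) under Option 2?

101

Option 1 (J := 157):
  J = 157
  H = 76
  W = 162 − 157 + 3·76 = 233
Option 2 (J + 58, H − 27):
  J = 119 + 58 = 177
  H = 76 − 27 = 49
  W = 162 − 177 + 3·49 = 132
W: 233 − 132 = 101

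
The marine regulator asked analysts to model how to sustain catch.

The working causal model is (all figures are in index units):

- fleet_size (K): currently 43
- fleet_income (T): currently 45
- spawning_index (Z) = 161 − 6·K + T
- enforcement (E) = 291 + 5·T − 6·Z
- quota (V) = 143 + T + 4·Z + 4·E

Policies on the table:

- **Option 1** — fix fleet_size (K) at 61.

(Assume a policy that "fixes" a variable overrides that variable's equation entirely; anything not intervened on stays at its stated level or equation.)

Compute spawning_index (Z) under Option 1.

Option 1 (K := 61):
  K = 61
  T = 45
  Z = 161 − 6·61 + 45 = -160

-160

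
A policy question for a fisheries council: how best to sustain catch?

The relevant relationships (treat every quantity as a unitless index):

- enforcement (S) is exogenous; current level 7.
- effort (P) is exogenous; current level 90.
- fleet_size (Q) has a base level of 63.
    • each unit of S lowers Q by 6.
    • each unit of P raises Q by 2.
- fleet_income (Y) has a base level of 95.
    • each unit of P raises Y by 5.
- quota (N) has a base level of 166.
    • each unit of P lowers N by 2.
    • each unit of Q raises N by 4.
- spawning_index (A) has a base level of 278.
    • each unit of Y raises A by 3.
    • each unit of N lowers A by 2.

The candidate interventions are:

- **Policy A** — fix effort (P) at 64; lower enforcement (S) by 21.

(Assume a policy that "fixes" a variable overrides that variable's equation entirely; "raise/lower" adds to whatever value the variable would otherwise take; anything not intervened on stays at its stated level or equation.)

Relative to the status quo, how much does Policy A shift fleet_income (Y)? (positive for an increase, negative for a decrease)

Baseline:
  P = 90
  Y = 95 + 5·90 = 545
Policy A (P := 64, S − 21):
  P = 64
  Y = 95 + 5·64 = 415
Change in Y: 415 − 545 = -130

-130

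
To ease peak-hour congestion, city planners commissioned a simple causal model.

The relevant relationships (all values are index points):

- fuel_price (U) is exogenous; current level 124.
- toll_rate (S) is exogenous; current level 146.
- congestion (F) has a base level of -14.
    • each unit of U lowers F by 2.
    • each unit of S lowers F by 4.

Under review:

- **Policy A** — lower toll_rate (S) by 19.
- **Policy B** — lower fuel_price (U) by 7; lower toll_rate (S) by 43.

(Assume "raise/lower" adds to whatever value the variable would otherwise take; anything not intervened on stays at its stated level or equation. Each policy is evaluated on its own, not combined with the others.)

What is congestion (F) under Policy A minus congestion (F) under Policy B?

Policy A (S − 19):
  U = 124
  S = 146 − 19 = 127
  F = -14 − 2·124 − 4·127 = -770
Policy B (U − 7, S − 43):
  U = 124 − 7 = 117
  S = 146 − 43 = 103
  F = -14 − 2·117 − 4·103 = -660
F: -770 − (-660) = -110

-110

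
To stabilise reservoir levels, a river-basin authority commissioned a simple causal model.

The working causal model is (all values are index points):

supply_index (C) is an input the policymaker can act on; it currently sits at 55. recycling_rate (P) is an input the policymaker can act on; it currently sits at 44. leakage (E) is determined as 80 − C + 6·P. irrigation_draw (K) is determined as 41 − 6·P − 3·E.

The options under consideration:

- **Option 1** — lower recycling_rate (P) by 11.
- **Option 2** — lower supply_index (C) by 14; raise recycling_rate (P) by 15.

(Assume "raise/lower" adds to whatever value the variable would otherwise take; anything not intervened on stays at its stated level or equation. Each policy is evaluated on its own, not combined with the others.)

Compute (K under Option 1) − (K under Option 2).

Option 1 (P − 11):
  C = 55
  P = 44 − 11 = 33
  E = 80 − 55 + 6·33 = 223
  K = 41 − 6·33 − 3·223 = -826
Option 2 (C − 14, P + 15):
  C = 55 − 14 = 41
  P = 44 + 15 = 59
  E = 80 − 41 + 6·59 = 393
  K = 41 − 6·59 − 3·393 = -1492
K: -826 − (-1492) = 666

666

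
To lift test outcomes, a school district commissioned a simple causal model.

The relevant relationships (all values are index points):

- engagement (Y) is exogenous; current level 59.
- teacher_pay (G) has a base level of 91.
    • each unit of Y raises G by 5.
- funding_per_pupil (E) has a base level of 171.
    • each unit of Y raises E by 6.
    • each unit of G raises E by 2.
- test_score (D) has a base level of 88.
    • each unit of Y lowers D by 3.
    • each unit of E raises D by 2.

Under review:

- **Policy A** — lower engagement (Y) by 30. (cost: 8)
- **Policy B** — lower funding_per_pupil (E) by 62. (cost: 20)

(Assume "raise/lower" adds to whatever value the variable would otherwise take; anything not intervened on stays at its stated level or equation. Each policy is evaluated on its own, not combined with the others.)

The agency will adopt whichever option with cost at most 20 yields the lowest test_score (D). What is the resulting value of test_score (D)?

Policy A (Y − 30):
  Y = 59 − 30 = 29
  G = 91 + 5·29 = 236
  E = 171 + 6·29 + 2·236 = 817
  D = 88 − 3·29 + 2·817 = 1635
Policy B (E − 62):
  Y = 59
  G = 91 + 5·59 = 386
  E = 171 + 6·59 + 2·386 (−62 from intervention) = 1235
  D = 88 − 3·59 + 2·1235 = 2381
Comparing — Policy A: D=1635, Policy B: D=2381. Lowest is 1635 (Policy A).

1635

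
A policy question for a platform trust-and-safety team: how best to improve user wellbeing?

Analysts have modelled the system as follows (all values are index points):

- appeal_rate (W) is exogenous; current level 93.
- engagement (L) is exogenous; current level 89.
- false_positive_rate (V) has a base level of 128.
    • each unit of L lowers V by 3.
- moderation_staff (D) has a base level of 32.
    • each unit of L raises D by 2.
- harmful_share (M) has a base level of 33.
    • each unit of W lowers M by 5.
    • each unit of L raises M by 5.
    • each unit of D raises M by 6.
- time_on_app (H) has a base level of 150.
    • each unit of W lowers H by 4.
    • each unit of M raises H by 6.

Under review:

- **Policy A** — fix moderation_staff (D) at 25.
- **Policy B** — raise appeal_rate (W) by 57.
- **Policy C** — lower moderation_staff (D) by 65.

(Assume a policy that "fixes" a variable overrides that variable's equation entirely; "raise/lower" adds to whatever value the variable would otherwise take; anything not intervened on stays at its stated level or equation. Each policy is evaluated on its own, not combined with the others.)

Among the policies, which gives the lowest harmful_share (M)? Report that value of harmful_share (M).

Policy A (D := 25):
  W = 93
  L = 89
  D = 25
  M = 33 − 5·93 + 5·89 + 6·25 = 163
Policy B (W + 57):
  W = 93 + 57 = 150
  L = 89
  D = 32 + 2·89 = 210
  M = 33 − 5·150 + 5·89 + 6·210 = 988
Policy C (D − 65):
  W = 93
  L = 89
  D = 32 + 2·89 (−65 from intervention) = 145
  M = 33 − 5·93 + 5·89 + 6·145 = 883
Comparing — Policy A: M=163, Policy B: M=988, Policy C: M=883. Lowest is 163 (Policy A).

163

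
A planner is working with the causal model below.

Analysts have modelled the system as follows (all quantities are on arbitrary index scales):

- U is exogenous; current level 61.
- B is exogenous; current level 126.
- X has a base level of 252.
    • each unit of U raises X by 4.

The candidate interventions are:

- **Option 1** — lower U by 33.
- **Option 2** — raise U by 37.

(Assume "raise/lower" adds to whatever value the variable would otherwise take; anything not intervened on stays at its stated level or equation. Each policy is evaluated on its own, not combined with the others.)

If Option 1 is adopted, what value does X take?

364

Option 1 (U − 33):
  U = 61 − 33 = 28
  X = 252 + 4·28 = 364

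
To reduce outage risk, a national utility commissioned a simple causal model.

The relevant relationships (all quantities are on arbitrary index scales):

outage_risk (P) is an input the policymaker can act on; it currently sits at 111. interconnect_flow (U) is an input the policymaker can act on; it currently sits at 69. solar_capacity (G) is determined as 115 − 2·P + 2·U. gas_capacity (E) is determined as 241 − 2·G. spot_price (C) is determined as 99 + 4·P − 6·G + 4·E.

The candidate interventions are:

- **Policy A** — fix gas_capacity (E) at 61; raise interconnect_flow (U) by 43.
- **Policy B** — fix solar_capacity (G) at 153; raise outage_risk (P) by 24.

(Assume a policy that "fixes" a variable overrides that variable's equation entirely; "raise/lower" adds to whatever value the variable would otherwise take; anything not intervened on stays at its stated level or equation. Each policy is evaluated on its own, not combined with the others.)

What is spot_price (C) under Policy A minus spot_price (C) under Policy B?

Policy A (E := 61, U + 43):
  P = 111
  U = 69 + 43 = 112
  G = 115 − 2·111 + 2·112 = 117
  E = 61
  C = 99 + 4·111 − 6·117 + 4·61 = 85
Policy B (G := 153, P + 24):
  P = 111 + 24 = 135
  U = 69
  G = 153
  E = 241 − 2·153 = -65
  C = 99 + 4·135 − 6·153 + 4·(-65) = -539
C: 85 − (-539) = 624

624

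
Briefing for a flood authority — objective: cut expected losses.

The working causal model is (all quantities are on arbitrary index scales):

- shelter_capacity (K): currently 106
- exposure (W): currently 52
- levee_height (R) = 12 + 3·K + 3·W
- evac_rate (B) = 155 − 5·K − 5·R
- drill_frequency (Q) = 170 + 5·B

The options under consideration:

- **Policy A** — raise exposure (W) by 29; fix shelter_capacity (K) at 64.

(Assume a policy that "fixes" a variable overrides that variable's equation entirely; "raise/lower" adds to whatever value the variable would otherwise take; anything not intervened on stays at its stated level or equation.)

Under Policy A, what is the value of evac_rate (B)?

-2400

Policy A (W + 29, K := 64):
  K = 64
  W = 52 + 29 = 81
  R = 12 + 3·64 + 3·81 = 447
  B = 155 − 5·64 − 5·447 = -2400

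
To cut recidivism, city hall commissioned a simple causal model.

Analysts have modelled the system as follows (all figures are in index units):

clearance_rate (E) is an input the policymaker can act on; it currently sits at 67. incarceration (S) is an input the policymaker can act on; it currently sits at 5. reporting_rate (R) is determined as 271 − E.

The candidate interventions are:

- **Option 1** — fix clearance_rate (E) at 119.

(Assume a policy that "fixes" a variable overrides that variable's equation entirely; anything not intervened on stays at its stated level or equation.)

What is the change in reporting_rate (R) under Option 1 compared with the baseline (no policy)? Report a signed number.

Baseline:
  E = 67
  R = 271 − 67 = 204
Option 1 (E := 119):
  E = 119
  R = 271 − 119 = 152
Change in R: 152 − 204 = -52

-52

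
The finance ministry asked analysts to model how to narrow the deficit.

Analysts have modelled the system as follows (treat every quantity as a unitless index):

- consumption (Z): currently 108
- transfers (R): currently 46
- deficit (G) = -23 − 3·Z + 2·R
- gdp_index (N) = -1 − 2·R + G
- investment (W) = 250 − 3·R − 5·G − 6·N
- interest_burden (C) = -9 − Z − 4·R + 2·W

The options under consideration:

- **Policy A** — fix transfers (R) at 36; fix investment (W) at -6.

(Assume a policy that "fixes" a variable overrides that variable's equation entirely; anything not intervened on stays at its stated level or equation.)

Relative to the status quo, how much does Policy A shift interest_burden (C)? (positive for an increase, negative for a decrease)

Baseline:
  Z = 108
  R = 46
  G = -23 − 3·108 + 2·46 = -255
  N = -1 − 2·46 + (-255) = -348
  W = 250 − 3·46 − 5·(-255) − 6·(-348) = 3475
  C = -9 − 108 − 4·46 + 2·3475 = 6649
Policy A (R := 36, W := -6):
  Z = 108
  R = 36
  G = -23 − 3·108 + 2·36 = -275
  N = -1 − 2·36 + (-275) = -348
  W = -6
  C = -9 − 108 − 4·36 + 2·(-6) = -273
Change in C: -273 − 6649 = -6922

-6922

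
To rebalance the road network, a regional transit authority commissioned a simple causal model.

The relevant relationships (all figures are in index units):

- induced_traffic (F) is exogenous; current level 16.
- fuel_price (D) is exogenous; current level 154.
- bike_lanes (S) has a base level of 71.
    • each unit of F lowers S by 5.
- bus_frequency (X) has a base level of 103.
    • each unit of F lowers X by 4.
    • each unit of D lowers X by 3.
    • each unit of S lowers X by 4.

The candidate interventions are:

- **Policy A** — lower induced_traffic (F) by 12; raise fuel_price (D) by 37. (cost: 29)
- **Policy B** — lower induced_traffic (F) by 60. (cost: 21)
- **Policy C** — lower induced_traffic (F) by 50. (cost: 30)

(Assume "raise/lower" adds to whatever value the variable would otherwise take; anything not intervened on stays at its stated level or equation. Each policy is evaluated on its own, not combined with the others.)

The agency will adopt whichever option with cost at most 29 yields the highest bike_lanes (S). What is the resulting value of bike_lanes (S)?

Policy A (F − 12, D + 37):
  F = 16 − 12 = 4
  S = 71 − 5·4 = 51
Policy B (F − 60):
  F = 16 − 60 = -44
  S = 71 − 5·(-44) = 291
Comparing — Policy A: S=51, Policy B: S=291. Highest is 291 (Policy B).

291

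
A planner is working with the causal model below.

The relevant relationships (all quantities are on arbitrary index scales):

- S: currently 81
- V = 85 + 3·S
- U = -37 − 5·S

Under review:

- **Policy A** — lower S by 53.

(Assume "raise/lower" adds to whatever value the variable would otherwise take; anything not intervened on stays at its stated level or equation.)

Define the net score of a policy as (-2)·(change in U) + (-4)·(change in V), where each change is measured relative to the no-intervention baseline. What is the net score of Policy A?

106

Baseline:
  S = 81
  V = 85 + 3·81 = 328
  U = -37 − 5·81 = -442
Policy A (S − 53):
  S = 81 − 53 = 28
  V = 85 + 3·28 = 169
  U = -37 − 5·28 = -177
ΔU = -177 − (-442) = 265; ΔV = 169 − 328 = -159
Score = (-2)·265 + (-4)·(-159) = 106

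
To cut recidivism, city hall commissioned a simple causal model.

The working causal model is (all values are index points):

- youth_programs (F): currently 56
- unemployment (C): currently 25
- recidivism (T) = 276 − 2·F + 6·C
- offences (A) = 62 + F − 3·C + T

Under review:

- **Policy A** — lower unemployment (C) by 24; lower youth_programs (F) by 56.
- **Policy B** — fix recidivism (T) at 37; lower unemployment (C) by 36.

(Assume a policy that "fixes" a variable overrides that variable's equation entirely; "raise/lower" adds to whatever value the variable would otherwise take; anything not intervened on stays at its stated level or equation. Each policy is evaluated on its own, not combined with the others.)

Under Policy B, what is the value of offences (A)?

Policy B (T := 37, C − 36):
  F = 56
  C = 25 − 36 = -11
  T = 37
  A = 62 + 56 − 3·(-11) + 37 = 188

188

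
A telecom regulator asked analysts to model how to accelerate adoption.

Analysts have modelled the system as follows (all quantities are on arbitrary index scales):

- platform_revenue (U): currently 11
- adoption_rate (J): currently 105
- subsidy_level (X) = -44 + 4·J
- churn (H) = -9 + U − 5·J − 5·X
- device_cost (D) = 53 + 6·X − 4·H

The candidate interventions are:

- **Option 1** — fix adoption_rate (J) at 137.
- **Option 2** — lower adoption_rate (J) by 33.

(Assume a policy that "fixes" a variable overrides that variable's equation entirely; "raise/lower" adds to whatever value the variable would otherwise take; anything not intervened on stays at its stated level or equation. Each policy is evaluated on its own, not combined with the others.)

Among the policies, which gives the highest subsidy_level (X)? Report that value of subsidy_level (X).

504

Option 1 (J := 137):
  J = 137
  X = -44 + 4·137 = 504
Option 2 (J − 33):
  J = 105 − 33 = 72
  X = -44 + 4·72 = 244
Comparing — Option 1: X=504, Option 2: X=244. Highest is 504 (Option 1).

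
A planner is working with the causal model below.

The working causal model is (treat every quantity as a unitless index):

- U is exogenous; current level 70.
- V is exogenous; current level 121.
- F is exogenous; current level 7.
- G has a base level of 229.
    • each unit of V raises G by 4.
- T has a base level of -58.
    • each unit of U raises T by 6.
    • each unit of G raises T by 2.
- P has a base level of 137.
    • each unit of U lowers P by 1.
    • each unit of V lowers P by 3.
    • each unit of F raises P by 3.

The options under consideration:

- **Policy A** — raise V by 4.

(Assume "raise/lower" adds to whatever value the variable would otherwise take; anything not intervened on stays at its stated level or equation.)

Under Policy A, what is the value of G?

Policy A (V + 4):
  V = 121 + 4 = 125
  G = 229 + 4·125 = 729

729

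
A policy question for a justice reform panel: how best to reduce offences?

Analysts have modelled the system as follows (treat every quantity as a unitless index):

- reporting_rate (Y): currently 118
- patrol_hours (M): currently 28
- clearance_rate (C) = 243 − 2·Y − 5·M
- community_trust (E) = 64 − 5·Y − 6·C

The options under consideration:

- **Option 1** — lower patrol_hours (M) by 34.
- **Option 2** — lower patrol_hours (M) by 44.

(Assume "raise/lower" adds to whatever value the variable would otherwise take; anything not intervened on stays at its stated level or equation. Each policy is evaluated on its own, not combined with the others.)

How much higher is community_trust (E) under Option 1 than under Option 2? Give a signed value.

Option 1 (M − 34):
  Y = 118
  M = 28 − 34 = -6
  C = 243 − 2·118 − 5·(-6) = 37
  E = 64 − 5·118 − 6·37 = -748
Option 2 (M − 44):
  Y = 118
  M = 28 − 44 = -16
  C = 243 − 2·118 − 5·(-16) = 87
  E = 64 − 5·118 − 6·87 = -1048
E: -748 − (-1048) = 300

300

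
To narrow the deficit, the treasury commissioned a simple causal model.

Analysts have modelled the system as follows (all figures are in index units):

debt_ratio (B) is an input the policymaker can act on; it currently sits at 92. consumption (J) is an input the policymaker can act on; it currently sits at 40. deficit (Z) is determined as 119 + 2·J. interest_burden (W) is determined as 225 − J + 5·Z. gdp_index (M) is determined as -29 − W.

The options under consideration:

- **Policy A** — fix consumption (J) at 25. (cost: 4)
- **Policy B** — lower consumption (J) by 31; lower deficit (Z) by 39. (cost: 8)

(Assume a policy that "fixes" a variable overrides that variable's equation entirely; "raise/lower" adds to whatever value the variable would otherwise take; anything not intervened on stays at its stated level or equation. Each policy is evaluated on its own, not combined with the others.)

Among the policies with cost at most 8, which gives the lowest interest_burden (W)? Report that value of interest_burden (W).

706

Policy A (J := 25):
  J = 25
  Z = 119 + 2·25 = 169
  W = 225 − 25 + 5·169 = 1045
Policy B (J − 31, Z − 39):
  J = 40 − 31 = 9
  Z = 119 + 2·9 (−39 from intervention) = 98
  W = 225 − 9 + 5·98 = 706
Comparing — Policy A: W=1045, Policy B: W=706. Lowest is 706 (Policy B).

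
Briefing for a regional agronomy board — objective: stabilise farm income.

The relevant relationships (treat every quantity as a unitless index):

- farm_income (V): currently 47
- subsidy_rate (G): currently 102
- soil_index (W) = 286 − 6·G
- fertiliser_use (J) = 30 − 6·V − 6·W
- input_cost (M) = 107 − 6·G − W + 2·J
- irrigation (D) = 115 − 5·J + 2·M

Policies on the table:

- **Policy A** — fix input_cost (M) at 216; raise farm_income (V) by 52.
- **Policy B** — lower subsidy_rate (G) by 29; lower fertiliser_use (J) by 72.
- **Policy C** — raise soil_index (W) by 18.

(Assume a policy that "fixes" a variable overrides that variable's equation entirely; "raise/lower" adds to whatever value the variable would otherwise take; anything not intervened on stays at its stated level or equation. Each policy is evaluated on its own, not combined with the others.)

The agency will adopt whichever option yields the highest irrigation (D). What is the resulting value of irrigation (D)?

Policy A (M := 216, V + 52):
  V = 47 + 52 = 99
  G = 102
  W = 286 − 6·102 = -326
  J = 30 − 6·99 − 6·(-326) = 1392
  M = 216
  D = 115 − 5·1392 + 2·216 = -6413
Policy B (G − 29, J − 72):
  V = 47
  G = 102 − 29 = 73
  W = 286 − 6·73 = -152
  J = 30 − 6·47 − 6·(-152) (−72 from intervention) = 588
  M = 107 − 6·73 − (-152) + 2·588 = 997
  D = 115 − 5·588 + 2·997 = -831
Policy C (W + 18):
  V = 47
  G = 102
  W = 286 − 6·102 (+18 from intervention) = -308
  J = 30 − 6·47 − 6·(-308) = 1596
  M = 107 − 6·102 − (-308) + 2·1596 = 2995
  D = 115 − 5·1596 + 2·2995 = -1875
Comparing — Policy A: D=-6413, Policy B: D=-831, Policy C: D=-1875. Highest is -831 (Policy B).

-831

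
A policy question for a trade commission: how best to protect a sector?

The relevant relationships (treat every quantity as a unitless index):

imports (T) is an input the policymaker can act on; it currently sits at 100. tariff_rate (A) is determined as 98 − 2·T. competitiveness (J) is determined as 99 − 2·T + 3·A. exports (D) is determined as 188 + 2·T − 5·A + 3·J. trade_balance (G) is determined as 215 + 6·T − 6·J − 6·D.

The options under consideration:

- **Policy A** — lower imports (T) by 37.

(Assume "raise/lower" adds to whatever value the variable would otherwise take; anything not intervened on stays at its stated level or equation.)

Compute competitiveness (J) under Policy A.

Policy A (T − 37):
  T = 100 − 37 = 63
  A = 98 − 2·63 = -28
  J = 99 − 2·63 + 3·(-28) = -111

-111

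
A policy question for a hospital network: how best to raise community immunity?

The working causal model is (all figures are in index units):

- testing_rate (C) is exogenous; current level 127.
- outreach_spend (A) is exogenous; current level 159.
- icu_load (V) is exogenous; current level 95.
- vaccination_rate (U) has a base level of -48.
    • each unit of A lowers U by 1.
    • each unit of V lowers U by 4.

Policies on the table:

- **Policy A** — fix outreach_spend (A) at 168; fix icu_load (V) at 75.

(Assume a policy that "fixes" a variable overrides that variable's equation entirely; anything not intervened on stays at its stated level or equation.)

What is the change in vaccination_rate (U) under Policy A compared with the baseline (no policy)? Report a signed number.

Baseline:
  A = 159
  V = 95
  U = -48 − 159 − 4·95 = -587
Policy A (A := 168, V := 75):
  A = 168
  V = 75
  U = -48 − 168 − 4·75 = -516
Change in U: -516 − (-587) = 71

71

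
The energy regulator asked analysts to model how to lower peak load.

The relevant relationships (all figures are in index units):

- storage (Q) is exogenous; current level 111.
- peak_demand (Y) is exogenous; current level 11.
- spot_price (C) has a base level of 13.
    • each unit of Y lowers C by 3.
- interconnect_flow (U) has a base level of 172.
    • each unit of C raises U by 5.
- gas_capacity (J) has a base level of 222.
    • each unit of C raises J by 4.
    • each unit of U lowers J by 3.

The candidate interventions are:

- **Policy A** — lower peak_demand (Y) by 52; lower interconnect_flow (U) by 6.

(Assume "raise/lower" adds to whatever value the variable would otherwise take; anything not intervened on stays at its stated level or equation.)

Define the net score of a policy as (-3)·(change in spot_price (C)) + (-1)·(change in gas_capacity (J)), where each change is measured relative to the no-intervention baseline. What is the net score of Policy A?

Baseline:
  Y = 11
  C = 13 − 3·11 = -20
  U = 172 + 5·(-20) = 72
  J = 222 + 4·(-20) − 3·72 = -74
Policy A (Y − 52, U − 6):
  Y = 11 − 52 = -41
  C = 13 − 3·(-41) = 136
  U = 172 + 5·136 (−6 from intervention) = 846
  J = 222 + 4·136 − 3·846 = -1772
ΔC = 136 − (-20) = 156; ΔJ = -1772 − (-74) = -1698
Score = (-3)·156 + (-1)·(-1698) = 1230

1230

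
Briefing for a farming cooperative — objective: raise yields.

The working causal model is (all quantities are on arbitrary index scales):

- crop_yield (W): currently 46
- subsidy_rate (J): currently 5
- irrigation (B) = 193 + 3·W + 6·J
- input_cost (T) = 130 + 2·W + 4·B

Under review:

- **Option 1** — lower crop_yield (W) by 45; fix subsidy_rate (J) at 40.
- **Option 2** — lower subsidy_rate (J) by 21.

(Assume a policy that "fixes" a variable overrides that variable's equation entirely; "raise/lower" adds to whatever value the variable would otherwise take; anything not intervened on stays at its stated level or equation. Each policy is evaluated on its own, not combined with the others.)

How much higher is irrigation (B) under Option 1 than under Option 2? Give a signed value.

Option 1 (W − 45, J := 40):
  W = 46 − 45 = 1
  J = 40
  B = 193 + 3·1 + 6·40 = 436
Option 2 (J − 21):
  W = 46
  J = 5 − 21 = -16
  B = 193 + 3·46 + 6·(-16) = 235
B: 436 − 235 = 201

201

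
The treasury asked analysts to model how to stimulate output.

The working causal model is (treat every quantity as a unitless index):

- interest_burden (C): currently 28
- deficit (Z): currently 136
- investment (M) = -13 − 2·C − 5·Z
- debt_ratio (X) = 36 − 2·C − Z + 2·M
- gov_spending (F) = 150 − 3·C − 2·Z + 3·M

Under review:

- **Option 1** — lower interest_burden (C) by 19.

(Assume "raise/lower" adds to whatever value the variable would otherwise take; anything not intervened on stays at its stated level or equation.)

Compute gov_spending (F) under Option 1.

Option 1 (C − 19):
  C = 28 − 19 = 9
  Z = 136
  M = -13 − 2·9 − 5·136 = -711
  F = 150 − 3·9 − 2·136 + 3·(-711) = -2282

-2282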